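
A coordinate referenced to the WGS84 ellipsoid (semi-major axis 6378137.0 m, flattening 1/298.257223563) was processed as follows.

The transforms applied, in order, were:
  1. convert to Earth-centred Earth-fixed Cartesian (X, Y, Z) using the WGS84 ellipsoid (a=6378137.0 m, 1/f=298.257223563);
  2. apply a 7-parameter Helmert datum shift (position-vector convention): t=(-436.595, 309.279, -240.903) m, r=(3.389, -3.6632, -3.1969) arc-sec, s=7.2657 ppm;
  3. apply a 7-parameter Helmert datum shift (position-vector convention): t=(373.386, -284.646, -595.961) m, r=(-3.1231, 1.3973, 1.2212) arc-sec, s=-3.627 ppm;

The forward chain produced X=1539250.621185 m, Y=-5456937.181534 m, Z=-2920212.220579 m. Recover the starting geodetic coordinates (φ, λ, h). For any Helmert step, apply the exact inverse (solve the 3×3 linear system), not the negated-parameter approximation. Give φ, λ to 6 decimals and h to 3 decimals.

start: X=1539250.6212, Y=-5456937.1815, Z=-2920212.2206 m
→ Helmert⁻¹: X=1538870.2894, Y=-5456637.2300, Z=-2919699.0444
→ Helmert⁻¹: X=1539328.4301, Y=-5456930.9690, Z=-2919374.6085
→ geod (Bowring, a=6378137.000): φ=-27.40037900°, λ=-74.24693900°, h=3695.1260 m

φ=-27.400379°, λ=-74.246939°, h=3695.126 m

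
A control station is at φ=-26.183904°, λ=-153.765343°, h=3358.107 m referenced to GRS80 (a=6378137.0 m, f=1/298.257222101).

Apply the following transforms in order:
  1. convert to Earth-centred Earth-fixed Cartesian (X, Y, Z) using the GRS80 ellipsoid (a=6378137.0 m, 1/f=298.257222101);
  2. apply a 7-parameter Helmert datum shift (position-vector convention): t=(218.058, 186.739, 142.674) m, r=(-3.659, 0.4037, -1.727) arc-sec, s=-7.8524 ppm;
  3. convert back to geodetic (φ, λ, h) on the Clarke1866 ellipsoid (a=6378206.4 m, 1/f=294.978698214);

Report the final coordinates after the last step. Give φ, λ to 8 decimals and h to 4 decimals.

φ=-26.18500158°, λ=-153.76611269°, h=2972.1093 m

start: φ=-26.183904°, λ=-153.765343°, h=3358.107 m
→ ECEF (a=6378137.000, f=1/298.257222101): X=-5140095.6465, Y=-2533103.6974, Z=-2798841.9403
→ Helmert 7p (PV): X=-5139863.9130, Y=-2532903.6803, Z=-2798622.2934
→ geod (Bowring, a=6378206.400): φ=-26.18500158°, λ=-153.76611269°, h=2972.1093 m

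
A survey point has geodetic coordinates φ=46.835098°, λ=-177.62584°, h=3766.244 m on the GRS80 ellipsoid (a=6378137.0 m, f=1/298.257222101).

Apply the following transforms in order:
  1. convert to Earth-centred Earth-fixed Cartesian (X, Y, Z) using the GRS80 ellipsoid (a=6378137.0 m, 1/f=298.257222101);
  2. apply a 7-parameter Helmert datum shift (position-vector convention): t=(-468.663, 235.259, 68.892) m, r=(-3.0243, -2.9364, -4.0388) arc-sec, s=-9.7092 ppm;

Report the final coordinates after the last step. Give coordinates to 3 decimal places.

start: φ=46.835098°, λ=-177.625840°, h=3766.244 m
→ ECEF (a=6378137.000, f=1/298.257222101): X=-4369899.1034, Y=-181178.8190, Z=4631990.1515
→ Helmert 7p (PV): X=-4370394.8264, Y=-180788.3216, Z=4631954.5174

X=-4370394.826 m, Y=-180788.322 m, Z=4631954.517 m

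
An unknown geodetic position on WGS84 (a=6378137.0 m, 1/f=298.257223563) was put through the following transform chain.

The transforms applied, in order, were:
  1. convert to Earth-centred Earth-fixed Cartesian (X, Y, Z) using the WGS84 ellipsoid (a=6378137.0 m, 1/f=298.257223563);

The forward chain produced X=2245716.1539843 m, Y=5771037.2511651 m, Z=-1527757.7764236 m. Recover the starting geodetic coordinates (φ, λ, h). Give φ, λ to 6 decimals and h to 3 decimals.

start: X=2245716.1540, Y=5771037.2512, Z=-1527757.7764 m
→ geod (Bowring, a=6378137.000): φ=-13.94830700°, λ=68.73721600°, h=1352.2230 m

φ=-13.948307°, λ=68.737216°, h=1352.223 m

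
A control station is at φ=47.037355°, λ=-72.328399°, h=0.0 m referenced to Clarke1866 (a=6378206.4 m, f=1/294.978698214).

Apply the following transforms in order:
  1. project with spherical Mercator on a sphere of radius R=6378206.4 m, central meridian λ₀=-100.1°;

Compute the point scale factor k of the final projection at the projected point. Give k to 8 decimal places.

1.46730536

start: φ=47.037355°, λ=-72.328399°, h=0.000 m
→ into merc (λ₀=-100.1°): φ=47.03735500°, λ−λ₀=27.77160100°
scale k = 1.46730536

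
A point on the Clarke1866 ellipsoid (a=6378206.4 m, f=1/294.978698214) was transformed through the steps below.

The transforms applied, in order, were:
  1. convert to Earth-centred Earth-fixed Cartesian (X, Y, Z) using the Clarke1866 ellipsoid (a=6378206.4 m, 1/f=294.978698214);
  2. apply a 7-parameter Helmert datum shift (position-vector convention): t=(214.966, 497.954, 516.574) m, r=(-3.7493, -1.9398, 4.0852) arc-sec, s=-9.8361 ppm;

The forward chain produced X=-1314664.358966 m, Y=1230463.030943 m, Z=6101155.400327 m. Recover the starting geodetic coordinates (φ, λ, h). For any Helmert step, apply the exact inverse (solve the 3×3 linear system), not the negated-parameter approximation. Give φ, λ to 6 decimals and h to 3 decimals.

start: X=-1314664.3590, Y=1230463.0309, Z=6101155.4003 m
→ Helmert⁻¹: X=-1314810.5258, Y=1229892.3220, Z=6100733.5543
→ geod (Bowring, a=6378206.400): φ=73.66351700°, λ=136.91128400°, h=2534.1230 m

φ=73.663517°, λ=136.911284°, h=2534.123 m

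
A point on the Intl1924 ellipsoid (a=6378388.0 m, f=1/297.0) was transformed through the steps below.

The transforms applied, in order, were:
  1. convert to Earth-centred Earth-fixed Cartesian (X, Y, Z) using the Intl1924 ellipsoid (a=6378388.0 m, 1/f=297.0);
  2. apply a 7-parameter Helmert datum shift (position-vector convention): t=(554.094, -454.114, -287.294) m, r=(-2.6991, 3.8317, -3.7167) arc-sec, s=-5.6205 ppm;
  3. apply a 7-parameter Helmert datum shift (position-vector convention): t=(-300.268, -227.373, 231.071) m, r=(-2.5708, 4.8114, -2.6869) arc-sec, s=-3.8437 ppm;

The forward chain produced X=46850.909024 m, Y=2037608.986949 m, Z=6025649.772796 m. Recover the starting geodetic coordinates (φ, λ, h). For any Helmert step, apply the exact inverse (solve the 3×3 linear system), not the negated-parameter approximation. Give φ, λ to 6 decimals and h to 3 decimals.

φ=71.425024°, λ=88.699171°, h=2236.340 m

start: X=46850.9090, Y=2037608.9869, Z=6025649.7728 m
→ Helmert⁻¹: X=46984.2613, Y=2037769.7059, Z=6025468.3557
→ Helmert⁻¹: X=46281.7633, Y=2038157.2583, Z=6025817.0479
→ geod (Bowring, a=6378388.000): φ=71.42502400°, λ=88.69917100°, h=2236.3400 m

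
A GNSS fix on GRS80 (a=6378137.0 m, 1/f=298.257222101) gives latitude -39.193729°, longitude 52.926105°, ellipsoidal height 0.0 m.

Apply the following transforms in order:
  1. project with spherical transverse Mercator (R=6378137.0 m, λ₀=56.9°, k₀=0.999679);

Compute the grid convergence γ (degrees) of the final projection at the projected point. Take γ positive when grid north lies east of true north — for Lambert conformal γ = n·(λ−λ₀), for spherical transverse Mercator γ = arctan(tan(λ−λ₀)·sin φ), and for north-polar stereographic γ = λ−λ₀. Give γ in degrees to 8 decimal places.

2.51370157

start: φ=-39.193729°, λ=52.926105°, h=0.000 m
→ into tm (λ₀=56.9°): φ=-39.19372900°, λ−λ₀=-3.97389500°
convergence γ = 2.51370157°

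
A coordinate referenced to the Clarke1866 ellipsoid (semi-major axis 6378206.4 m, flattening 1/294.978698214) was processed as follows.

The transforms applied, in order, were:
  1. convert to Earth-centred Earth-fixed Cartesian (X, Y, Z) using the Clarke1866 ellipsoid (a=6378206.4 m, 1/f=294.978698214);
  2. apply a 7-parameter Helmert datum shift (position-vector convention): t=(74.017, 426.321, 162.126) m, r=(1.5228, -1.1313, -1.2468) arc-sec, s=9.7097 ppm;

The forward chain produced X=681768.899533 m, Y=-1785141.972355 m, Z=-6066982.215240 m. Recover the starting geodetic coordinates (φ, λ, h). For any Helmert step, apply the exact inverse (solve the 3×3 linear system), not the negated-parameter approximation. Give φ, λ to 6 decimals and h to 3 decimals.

φ=-72.625409°, λ=-69.105191°, h=2480.626 m

start: X=681768.8995, Y=-1785141.9724, Z=-6066982.2152 m
→ Helmert⁻¹: X=681665.7808, Y=-1785591.6274, Z=-6067075.9878
→ geod (Bowring, a=6378206.400): φ=-72.62540900°, λ=-69.10519100°, h=2480.6260 m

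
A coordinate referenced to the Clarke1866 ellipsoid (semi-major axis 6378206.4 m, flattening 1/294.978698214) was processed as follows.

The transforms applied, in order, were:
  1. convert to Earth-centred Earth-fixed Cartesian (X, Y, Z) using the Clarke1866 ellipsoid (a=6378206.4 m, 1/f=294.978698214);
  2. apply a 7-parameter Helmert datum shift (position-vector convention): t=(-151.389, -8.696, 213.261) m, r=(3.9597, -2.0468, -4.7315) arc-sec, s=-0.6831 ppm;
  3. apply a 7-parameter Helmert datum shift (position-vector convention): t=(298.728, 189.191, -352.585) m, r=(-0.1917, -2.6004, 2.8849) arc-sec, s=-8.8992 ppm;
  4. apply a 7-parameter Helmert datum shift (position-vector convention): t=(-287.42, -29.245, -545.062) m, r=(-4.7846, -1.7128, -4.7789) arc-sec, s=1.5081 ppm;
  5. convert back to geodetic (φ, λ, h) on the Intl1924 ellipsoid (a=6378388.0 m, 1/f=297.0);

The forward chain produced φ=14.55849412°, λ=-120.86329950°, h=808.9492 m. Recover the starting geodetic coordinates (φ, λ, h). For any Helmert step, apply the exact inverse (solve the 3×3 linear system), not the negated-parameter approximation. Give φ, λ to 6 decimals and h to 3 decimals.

φ=14.565658°, λ=-120.859195°, h=1279.577 m

start: φ=14.558494°, λ=-120.863299°, h=808.949 m
→ ECEF (a=6378388.000, f=1/297.0): X=-3168072.6107, Y=-5301166.5854, Z=1593087.4271
→ Helmert⁻¹: X=-3167644.3577, Y=-5301239.7004, Z=1593533.4199
→ Helmert⁻¹: X=-3168025.3311, Y=-5301433.2424, Z=1593935.2018
→ Helmert⁻¹: X=-3167738.6798, Y=-5301470.2349, Z=1593856.2367
→ geod (Bowring, a=6378206.400): φ=14.56565800°, λ=-120.85919500°, h=1279.5770 m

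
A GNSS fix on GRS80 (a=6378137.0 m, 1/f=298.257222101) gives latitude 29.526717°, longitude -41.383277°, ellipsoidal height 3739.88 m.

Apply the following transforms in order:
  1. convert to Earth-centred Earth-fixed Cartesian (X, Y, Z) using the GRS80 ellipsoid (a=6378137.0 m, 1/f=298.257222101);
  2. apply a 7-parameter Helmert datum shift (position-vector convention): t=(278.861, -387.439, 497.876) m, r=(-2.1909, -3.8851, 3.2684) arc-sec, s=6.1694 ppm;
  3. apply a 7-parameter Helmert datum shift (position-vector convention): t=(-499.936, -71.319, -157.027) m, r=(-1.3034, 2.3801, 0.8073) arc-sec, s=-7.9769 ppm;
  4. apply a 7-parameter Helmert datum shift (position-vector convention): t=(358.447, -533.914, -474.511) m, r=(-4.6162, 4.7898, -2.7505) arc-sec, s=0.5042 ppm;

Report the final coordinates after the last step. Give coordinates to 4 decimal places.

start: φ=29.526717°, λ=-41.383277°, h=3739.880 m
→ ECEF (a=6378137.000, f=1/298.257222101): X=4169855.4622, Y=-3674059.6350, Z=3126675.0098
→ Helmert 7p (PV): X=4170159.3741, Y=-3674370.4552, Z=3127309.7426
→ Helmert 7p (PV): X=4169676.6401, Y=-3674376.3812, Z=3127102.8684
→ Helmert 7p (PV): X=4170060.8087, Y=-3674897.7651, Z=3126615.3399

X=4170060.8087 m, Y=-3674897.7651 m, Z=3126615.3399 m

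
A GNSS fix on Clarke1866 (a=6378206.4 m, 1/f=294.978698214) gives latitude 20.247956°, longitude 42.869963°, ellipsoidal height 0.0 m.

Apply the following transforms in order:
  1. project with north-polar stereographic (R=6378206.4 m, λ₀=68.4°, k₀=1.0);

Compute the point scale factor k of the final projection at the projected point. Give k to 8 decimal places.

start: φ=20.247956°, λ=42.869963°, h=0.000 m
→ into stereo (λ₀=68.4°): φ=20.24795600°, λ−λ₀=-25.53003700°
scale k = 1.48579183

1.48579183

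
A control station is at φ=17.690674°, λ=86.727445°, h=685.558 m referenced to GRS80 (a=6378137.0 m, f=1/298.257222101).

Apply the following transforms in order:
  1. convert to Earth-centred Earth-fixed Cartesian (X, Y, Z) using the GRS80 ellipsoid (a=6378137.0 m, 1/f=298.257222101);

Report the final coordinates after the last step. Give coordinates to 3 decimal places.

start: φ=17.690674°, λ=86.727445°, h=685.558 m
→ ECEF (a=6378137.000, f=1/298.257222101): X=347027.6686, Y=6069139.9131, Z=1926004.2399

X=347027.669 m, Y=6069139.913 m, Z=1926004.240 m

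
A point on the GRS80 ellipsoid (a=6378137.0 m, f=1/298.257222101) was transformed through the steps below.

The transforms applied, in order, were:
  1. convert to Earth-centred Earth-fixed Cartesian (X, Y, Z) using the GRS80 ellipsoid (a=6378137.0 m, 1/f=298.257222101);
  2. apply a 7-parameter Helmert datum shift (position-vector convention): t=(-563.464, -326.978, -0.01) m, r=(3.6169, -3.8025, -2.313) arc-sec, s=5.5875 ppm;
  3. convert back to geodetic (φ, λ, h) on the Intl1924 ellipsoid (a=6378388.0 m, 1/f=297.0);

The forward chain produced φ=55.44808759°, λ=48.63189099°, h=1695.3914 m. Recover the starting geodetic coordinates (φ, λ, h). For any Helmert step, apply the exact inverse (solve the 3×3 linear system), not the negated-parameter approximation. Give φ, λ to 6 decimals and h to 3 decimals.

start: φ=55.448088°, λ=48.631891°, h=1695.391 m
→ ECEF (a=6378388.000, f=1/297.0): X=2396903.6419, Y=2721806.0228, Z=5231339.6514
→ Helmert⁻¹: X=2397519.6214, Y=2722236.4067, Z=5231218.4980
→ geod (Bowring, a=6378137.000): φ=55.44130400°, λ=48.62908200°, h=2198.8170 m

φ=55.441304°, λ=48.629082°, h=2198.817 m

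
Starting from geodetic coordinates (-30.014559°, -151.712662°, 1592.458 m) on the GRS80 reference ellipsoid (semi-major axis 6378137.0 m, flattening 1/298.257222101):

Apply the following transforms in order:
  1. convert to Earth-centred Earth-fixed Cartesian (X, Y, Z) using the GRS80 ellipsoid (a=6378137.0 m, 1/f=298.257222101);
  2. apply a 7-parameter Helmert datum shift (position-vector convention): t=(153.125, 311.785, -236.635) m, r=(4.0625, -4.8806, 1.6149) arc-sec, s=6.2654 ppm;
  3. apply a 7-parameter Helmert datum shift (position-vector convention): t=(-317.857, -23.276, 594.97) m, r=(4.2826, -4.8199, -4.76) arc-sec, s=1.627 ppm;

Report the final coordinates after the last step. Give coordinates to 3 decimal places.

X=-4868681.237 m, Y=-2619606.073 m, Z=-3172569.557 m

start: φ=-30.014559°, λ=-151.712662°, h=1592.458 m
→ ECEF (a=6378137.000, f=1/298.257222101): X=-4868587.3518, Y=-2620076.4998, Z=-3172567.8927
→ Helmert 7p (PV): X=-4868369.1479, Y=-2619756.7624, Z=-3172991.2097
→ Helmert 7p (PV): X=-4868681.2372, Y=-2619606.0729, Z=-3172569.5572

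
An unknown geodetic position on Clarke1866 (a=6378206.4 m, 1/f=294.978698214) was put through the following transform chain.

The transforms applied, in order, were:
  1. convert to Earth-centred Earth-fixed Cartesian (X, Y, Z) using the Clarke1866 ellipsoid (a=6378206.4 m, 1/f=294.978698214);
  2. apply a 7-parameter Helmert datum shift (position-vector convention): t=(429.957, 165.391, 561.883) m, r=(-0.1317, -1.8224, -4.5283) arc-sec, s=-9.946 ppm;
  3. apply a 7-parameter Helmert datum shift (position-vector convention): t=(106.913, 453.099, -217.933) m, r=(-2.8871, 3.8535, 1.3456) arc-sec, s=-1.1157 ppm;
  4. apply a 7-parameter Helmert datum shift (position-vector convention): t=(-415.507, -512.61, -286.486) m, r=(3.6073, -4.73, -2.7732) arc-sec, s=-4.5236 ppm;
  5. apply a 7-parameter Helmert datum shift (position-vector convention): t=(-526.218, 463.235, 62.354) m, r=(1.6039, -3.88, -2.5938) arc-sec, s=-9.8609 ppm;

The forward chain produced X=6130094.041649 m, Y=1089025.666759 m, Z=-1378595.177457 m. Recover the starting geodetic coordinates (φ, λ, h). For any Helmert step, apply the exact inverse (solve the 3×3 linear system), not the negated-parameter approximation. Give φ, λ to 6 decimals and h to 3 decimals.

φ=-12.569929°, λ=10.070137°, h=166.216 m

start: X=6130094.0416, Y=1089025.6668, Z=-1378595.1775 m
→ Helmert⁻¹: X=6130641.0877, Y=1088639.5381, Z=-1378794.9137
→ Helmert⁻¹: X=6131038.0696, Y=1089215.3947, Z=-1378674.3075
→ Helmert⁻¹: X=6130970.8498, Y=1088742.8066, Z=-1378328.1326
→ Helmert⁻¹: X=6130565.7827, Y=1088723.7125, Z=-1378957.2001
→ geod (Bowring, a=6378206.400): φ=-12.56992900°, λ=10.07013700°, h=166.2160 m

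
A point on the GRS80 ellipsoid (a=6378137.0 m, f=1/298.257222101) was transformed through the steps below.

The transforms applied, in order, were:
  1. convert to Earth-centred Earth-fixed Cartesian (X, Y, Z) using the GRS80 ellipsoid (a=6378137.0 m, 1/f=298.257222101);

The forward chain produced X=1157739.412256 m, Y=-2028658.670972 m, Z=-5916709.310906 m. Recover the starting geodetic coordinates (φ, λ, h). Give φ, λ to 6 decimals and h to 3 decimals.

start: X=1157739.4123, Y=-2028658.6710, Z=-5916709.3109 m
→ geod (Bowring, a=6378137.000): φ=-68.58822400°, λ=-60.28694000°, h=1451.0950 m

φ=-68.588224°, λ=-60.286940°, h=1451.095 m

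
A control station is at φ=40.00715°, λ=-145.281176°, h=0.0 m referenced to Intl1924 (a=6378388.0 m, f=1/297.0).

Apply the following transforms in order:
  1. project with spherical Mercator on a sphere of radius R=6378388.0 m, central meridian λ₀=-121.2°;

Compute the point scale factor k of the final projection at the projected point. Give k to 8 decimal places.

start: φ=40.007150°, λ=-145.281176°, h=0.000 m
→ into merc (λ₀=-121.2°): φ=40.00715000°, λ−λ₀=-24.08117600°
scale k = 1.30554401

1.30554401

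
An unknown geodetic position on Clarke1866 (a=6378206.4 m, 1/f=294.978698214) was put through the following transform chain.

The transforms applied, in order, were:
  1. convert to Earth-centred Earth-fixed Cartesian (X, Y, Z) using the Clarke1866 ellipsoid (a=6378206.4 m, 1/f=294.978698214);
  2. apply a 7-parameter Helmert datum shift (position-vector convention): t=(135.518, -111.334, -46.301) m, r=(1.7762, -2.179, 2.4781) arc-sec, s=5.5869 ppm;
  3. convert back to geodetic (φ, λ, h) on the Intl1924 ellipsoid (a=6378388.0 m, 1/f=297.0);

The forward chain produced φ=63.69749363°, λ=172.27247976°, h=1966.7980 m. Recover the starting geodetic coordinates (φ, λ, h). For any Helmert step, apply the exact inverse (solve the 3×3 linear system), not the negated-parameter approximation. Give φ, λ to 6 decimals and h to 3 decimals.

φ=63.698056°, λ=172.268784°, h=2338.346 m

start: φ=63.697494°, λ=172.272480°, h=1966.798 m
→ ECEF (a=6378388.000, f=1/297.0): X=-2809123.3855, Y=381182.4127, Z=5696742.4566
→ Helmert⁻¹: X=-2809178.4453, Y=381374.4229, Z=5696783.3227
→ geod (Bowring, a=6378206.400): φ=63.69805600°, λ=172.26878400°, h=2338.3460 m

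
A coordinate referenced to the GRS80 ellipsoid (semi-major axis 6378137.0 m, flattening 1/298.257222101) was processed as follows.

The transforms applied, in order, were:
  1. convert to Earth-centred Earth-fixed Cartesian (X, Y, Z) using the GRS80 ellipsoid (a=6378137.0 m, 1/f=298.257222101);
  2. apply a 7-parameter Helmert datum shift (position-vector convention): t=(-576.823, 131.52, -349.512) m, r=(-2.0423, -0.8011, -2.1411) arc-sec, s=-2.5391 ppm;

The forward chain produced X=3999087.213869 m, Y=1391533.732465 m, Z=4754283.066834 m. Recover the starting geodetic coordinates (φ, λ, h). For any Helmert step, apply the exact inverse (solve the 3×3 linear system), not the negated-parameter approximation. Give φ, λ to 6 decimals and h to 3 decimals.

φ=48.500750°, λ=19.181663°, h=921.279 m

start: X=3999087.2139, Y=1391533.7325, Z=4754283.0668 m
→ Helmert⁻¹: X=3999678.2155, Y=1391400.1860, Z=4754642.8940
→ geod (Bowring, a=6378137.000): φ=48.50075000°, λ=19.18166300°, h=921.2790 m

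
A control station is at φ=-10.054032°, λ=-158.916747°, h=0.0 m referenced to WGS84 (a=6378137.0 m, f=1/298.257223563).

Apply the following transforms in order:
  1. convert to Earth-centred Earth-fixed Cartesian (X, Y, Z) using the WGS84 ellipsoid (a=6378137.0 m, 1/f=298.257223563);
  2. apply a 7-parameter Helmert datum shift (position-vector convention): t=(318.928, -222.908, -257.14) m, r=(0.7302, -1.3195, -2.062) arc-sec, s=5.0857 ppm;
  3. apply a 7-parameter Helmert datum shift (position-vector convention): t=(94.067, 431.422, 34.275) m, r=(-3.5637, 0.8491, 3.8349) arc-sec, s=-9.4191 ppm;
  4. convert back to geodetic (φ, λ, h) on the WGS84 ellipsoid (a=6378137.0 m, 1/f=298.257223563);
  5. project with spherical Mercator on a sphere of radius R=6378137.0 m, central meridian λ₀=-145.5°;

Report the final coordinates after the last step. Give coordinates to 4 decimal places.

start: φ=-10.054032°, λ=-158.916747°, h=0.000 m
→ ECEF (a=6378137.000, f=1/298.257223563): X=-5860385.3084, Y=-2259366.7320, Z=-1106133.6315
→ Helmert 7p (PV): X=-5860111.6951, Y=-2259538.6289, Z=-1106441.8852
→ Helmert 7p (PV): X=-5859924.9766, Y=-2259213.9911, Z=-1106334.0269
→ geod (Bowring, a=6378137.000): φ=-10.05658076°, λ=-158.91653648°, h=-442.0309 m
→ merc (R=6378137.0, λ₀=-145.5°): E=-1493522.0087, N=-1125286.2391

E=-1493522.0087 m, N=-1125286.2391 m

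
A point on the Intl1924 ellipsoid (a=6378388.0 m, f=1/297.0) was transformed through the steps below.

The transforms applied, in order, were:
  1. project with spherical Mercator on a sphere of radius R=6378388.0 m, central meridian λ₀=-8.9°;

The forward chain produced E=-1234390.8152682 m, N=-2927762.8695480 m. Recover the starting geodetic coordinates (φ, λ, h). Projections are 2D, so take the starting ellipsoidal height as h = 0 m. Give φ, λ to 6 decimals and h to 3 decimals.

start: E=-1234390.8153, N=-2927762.8695 m
→ merc⁻¹: φ=-25.42183900°, λ=-19.98828500°

φ=-25.421839°, λ=-19.988285°, h=0.000 m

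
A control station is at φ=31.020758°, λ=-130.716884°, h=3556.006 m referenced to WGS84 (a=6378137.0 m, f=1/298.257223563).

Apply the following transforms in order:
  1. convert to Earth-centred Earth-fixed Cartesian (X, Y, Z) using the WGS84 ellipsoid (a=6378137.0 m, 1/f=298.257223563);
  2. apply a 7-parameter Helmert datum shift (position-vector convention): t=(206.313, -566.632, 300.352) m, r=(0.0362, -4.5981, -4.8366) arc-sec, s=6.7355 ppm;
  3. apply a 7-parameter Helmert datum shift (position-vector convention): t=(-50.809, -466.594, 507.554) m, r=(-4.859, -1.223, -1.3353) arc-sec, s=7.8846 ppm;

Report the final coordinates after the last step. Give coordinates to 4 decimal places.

start: φ=31.020758°, λ=-130.716884°, h=3556.006 m
→ ECEF (a=6378137.000, f=1/298.257223563): X=-3570713.4903, Y=-4148863.7961, Z=3269698.5969
→ Helmert 7p (PV): X=-3570701.4025, Y=-4149375.2182, Z=3269940.6441
→ Helmert 7p (PV): X=-3570826.6156, Y=-4149774.3816, Z=3270550.5565

X=-3570826.6156 m, Y=-4149774.3816 m, Z=3270550.5565 m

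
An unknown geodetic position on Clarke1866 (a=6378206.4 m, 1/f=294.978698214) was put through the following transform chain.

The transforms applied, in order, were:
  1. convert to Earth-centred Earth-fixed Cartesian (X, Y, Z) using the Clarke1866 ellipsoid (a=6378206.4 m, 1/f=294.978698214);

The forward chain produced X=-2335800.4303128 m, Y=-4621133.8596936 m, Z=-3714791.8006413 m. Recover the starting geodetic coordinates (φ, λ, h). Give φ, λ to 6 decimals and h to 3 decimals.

φ=-35.841232°, λ=-116.814793°, h=1804.180 m

start: X=-2335800.4303, Y=-4621133.8597, Z=-3714791.8006 m
→ geod (Bowring, a=6378206.400): φ=-35.84123200°, λ=-116.81479300°, h=1804.1800 m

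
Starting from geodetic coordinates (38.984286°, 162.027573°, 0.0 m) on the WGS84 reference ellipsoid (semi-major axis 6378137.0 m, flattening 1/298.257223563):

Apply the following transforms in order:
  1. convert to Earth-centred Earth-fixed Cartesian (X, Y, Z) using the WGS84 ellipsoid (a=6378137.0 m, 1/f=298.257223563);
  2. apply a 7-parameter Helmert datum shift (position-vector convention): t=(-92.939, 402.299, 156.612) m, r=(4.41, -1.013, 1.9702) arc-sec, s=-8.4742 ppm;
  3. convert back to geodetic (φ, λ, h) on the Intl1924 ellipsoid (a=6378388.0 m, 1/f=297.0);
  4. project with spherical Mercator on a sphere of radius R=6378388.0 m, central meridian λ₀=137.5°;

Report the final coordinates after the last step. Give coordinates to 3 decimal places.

E=2730222.556 m, N=4719722.452 m

start: φ=38.984286°, λ=162.027573°, h=0.000 m
→ ECEF (a=6378137.000, f=1/298.257223563): X=-4722186.4638, Y=1531819.3661, Z=3990961.1450
→ Helmert 7p (PV): X=-4722273.6177, Y=1532078.2520, Z=3991093.4961
→ geod (Bowring, a=6378388.000): φ=38.98509457°, λ=162.02504137°, h=-5.1104 m
→ merc (R=6378388.0, λ₀=137.5°): E=2730222.5560, N=4719722.4517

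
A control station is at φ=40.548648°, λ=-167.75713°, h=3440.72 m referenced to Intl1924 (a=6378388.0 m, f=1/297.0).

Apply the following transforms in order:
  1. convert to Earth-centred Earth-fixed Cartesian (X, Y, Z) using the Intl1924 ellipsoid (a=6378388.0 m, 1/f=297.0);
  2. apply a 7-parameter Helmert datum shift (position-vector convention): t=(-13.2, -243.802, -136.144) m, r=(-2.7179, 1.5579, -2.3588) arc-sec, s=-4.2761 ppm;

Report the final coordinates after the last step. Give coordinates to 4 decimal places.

start: φ=40.548648°, λ=-167.757130°, h=3440.720 m
→ ECEF (a=6378388.000, f=1/297.0): X=-4745718.3011, Y=-1029778.0588, Z=4126772.5459
→ Helmert 7p (PV): X=-4745691.8152, Y=-1029908.8093, Z=4126668.1683

X=-4745691.8152 m, Y=-1029908.8093 m, Z=4126668.1683 m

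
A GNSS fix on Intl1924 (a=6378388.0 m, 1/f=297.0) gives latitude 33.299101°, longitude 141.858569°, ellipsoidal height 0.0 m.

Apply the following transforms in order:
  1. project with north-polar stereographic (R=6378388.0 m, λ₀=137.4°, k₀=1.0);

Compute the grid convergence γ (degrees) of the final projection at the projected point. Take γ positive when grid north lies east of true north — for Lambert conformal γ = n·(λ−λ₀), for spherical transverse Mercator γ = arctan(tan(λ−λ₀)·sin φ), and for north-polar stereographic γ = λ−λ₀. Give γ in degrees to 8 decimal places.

start: φ=33.299101°, λ=141.858569°, h=0.000 m
→ into stereo (λ₀=137.4°): φ=33.29910100°, λ−λ₀=4.45856900°
convergence γ = 4.45856900°

4.45856900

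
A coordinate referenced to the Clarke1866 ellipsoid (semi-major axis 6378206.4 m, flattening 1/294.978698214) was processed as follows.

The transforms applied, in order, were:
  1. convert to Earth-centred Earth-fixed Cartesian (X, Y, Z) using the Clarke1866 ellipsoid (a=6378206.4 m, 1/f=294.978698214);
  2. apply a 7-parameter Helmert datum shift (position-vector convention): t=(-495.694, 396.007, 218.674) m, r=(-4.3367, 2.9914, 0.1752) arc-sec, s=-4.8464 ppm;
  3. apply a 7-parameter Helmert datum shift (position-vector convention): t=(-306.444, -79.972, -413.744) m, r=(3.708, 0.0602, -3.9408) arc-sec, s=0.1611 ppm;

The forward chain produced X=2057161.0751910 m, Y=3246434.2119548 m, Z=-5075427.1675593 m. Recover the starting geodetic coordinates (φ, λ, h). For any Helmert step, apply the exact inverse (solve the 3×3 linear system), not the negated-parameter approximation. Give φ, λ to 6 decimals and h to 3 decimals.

start: X=2057161.0752, Y=3246434.2120, Z=-5075427.1676 m
→ Helmert⁻¹: X=2057406.6435, Y=3246461.7348, Z=-5075070.3668
→ Helmert⁻¹: X=2057988.6727, Y=3246186.4176, Z=-5075215.5406
→ geod (Bowring, a=6378206.400): φ=-53.04961100°, λ=57.62648000°, h=1945.3650 m

φ=-53.049611°, λ=57.626480°, h=1945.365 m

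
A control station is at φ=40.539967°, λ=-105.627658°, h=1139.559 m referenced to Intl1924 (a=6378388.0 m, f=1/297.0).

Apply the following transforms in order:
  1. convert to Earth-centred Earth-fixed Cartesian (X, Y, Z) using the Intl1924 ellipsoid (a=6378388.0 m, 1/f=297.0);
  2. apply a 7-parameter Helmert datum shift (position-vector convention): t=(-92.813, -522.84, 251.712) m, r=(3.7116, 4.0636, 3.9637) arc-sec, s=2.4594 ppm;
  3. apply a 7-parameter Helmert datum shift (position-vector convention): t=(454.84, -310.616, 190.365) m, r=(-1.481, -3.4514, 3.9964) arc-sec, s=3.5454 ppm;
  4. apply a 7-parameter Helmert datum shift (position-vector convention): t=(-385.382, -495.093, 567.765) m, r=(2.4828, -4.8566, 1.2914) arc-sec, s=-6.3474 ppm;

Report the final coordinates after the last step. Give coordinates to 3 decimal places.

X=-1307771.087 m, Y=-4677039.633 m, Z=4125418.570 m

start: φ=40.539967°, λ=-105.627658°, h=1139.559 m
→ ECEF (a=6378388.000, f=1/297.0): X=-1307873.0212, Y=-4675559.7791, Z=4124543.8901
→ Helmert 7p (PV): X=-1307797.9450, Y=-4676193.4697, Z=4124747.3784
→ Helmert 7p (PV): X=-1307326.1587, Y=-4676516.3873, Z=4124964.0597
→ Helmert 7p (PV): X=-1307771.0872, Y=-4677039.6332, Z=4125418.5698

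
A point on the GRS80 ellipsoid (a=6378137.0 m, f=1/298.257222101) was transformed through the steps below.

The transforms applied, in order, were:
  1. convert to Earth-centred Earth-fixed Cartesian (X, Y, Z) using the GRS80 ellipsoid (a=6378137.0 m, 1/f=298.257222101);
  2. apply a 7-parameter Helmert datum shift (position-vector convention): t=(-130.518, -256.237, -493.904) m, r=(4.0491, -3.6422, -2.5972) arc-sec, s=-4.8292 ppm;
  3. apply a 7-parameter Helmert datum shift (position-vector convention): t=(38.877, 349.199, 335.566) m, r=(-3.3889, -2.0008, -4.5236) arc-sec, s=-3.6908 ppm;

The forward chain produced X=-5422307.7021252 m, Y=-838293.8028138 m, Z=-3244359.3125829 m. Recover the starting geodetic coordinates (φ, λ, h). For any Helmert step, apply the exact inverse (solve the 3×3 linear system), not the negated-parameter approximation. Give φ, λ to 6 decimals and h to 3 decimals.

φ=-30.762660°, λ=-171.208548°, h=1499.478 m

start: X=-5422307.7021, Y=-838293.8028, Z=-3244359.3126 m
→ Helmert⁻¹: X=-5422379.6720, Y=-838711.7061, Z=-3244668.0361
→ Helmert⁻¹: X=-5422322.0636, Y=-838591.4769, Z=-3244077.5902
→ geod (Bowring, a=6378137.000): φ=-30.76266000°, λ=-171.20854800°, h=1499.4780 m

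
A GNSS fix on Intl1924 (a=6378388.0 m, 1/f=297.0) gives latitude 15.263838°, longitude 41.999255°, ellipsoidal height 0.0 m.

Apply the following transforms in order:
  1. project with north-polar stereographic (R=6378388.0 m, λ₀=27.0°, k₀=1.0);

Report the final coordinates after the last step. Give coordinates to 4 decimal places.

start: φ=15.263838°, λ=41.999255°, h=0.000 m
→ stereo (R=6378388.0, λ₀=27.0°): E=2521301.9961, N=-9410116.5768

E=2521301.9961 m, N=-9410116.5768 m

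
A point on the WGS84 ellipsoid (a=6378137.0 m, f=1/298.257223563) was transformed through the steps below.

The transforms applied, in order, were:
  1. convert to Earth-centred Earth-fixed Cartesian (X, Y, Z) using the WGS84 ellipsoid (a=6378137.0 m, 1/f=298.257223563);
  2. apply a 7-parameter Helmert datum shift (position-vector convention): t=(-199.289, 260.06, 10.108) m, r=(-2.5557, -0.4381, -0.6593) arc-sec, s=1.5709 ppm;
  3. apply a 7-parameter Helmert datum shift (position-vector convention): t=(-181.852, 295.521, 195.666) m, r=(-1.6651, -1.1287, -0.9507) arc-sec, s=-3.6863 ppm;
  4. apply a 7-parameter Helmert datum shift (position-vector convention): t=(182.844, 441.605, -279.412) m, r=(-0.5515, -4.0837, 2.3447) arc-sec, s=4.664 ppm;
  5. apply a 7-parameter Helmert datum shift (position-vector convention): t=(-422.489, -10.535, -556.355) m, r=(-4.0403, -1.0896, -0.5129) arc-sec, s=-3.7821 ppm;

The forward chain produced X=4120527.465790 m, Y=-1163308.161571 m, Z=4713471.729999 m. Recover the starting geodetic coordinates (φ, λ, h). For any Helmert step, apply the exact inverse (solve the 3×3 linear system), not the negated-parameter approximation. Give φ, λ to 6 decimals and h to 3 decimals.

φ=47.935813°, λ=-15.777987°, h=2458.705 m

start: X=4120527.4658, Y=-1163308.1616, Z=4713471.7300 m
→ Helmert⁻¹: X=4120993.3354, Y=-1163384.1165, Z=4714001.3564
→ Helmert⁻¹: X=4120871.3745, Y=-1163879.7417, Z=4714174.0828
→ Helmert⁻¹: X=4121099.5792, Y=-1164198.6136, Z=4713963.8448
→ Helmert⁻¹: X=4121306.1285, Y=-1164502.0784, Z=4713923.1495
→ geod (Bowring, a=6378137.000): φ=47.93581300°, λ=-15.77798700°, h=2458.7050 m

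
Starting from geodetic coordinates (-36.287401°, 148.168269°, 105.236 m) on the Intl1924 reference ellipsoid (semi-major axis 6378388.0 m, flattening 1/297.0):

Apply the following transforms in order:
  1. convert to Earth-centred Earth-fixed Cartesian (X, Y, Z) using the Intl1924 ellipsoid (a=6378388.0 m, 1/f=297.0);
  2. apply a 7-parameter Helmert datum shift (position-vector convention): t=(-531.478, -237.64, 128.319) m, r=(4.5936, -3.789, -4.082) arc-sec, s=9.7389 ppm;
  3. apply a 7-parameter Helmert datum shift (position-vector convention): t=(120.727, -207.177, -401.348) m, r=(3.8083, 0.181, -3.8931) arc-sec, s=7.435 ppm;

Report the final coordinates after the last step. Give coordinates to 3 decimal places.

X=-4373636.959 m, Y=2714852.421 m, Z=-3754369.653 m

start: φ=-36.287401°, λ=148.168269°, h=105.236 m
→ ECEF (a=6378388.000, f=1/297.0): X=-4373321.7358, Y=2714928.5946, Z=-3754066.2426
→ Helmert 7p (PV): X=-4373773.1146, Y=2714887.5497, Z=-3753994.3578
→ Helmert 7p (PV): X=-4373636.9588, Y=2714852.4214, Z=-3754369.6529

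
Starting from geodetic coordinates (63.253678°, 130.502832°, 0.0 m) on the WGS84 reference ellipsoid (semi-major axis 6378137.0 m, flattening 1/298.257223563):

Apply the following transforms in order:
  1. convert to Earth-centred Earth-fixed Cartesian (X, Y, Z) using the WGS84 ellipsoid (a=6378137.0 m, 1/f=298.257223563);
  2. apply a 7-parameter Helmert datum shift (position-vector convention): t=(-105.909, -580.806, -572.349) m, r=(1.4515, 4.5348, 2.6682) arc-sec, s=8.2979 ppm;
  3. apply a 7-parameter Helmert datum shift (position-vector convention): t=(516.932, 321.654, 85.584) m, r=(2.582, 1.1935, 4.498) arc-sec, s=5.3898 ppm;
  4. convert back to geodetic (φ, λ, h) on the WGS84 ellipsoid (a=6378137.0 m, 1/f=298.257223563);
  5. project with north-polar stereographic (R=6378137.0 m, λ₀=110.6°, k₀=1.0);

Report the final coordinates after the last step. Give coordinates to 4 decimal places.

E=1032159.7564 m, N=-2851154.2679 m

start: φ=63.253678°, λ=130.502832°, h=0.000 m
→ ECEF (a=6378137.000, f=1/298.257223563): X=-1869295.3952, Y=2188444.6568, Z=5672759.2899
→ Helmert 7p (PV): X=-1869320.4064, Y=2187817.9093, Z=5672290.5107
→ Helmert 7p (PV): X=-1868828.4380, Y=2188039.5854, Z=5672444.8706
→ geod (Bowring, a=6378137.000): φ=63.25730617°, λ=130.50100065°, h=-555.8700 m
→ stereo (R=6378137.0, λ₀=110.6°): E=1032159.7564, N=-2851154.2679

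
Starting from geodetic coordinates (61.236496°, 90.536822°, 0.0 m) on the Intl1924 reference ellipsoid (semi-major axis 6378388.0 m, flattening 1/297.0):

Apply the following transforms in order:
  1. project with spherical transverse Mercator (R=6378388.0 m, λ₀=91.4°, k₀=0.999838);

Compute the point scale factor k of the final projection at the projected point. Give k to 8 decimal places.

0.99986427

start: φ=61.236496°, λ=90.536822°, h=0.000 m
→ into tm (λ₀=91.4°): φ=61.23649600°, λ−λ₀=-0.86317800°
scale k = 0.99986427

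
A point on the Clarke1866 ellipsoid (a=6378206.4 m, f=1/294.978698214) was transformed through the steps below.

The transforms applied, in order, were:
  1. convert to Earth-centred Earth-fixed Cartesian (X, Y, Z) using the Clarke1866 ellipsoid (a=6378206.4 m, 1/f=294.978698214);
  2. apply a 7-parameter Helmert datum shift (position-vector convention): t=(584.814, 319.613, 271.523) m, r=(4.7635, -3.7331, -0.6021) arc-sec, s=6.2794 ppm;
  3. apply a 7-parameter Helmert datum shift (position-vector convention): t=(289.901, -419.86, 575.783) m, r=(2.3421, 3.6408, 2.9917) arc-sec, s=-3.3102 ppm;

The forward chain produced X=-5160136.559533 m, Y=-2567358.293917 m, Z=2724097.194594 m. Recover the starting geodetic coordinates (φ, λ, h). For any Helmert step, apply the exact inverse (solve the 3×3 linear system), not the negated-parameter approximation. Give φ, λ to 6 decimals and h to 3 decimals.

start: X=-5160136.5595, Y=-2567358.2939, Z=2724097.1946 m
→ Helmert⁻¹: X=-5160528.8447, Y=-2566841.1573, Z=2723468.4841
→ Helmert⁻¹: X=-5161024.4683, Y=-2567096.8226, Z=2723332.5531
→ geod (Bowring, a=6378206.400): φ=25.43923600°, λ=-153.55421900°, h=918.5130 m

φ=25.439236°, λ=-153.554219°, h=918.513 m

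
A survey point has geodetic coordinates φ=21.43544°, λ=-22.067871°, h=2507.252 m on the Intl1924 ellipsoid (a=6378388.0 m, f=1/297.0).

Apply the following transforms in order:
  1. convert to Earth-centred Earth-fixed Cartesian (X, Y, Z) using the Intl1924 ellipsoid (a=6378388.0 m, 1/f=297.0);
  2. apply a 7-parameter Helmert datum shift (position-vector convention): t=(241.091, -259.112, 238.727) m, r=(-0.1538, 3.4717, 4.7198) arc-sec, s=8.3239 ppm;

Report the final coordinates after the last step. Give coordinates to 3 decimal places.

start: φ=21.435440°, λ=-22.067871°, h=2507.252 m
→ ECEF (a=6378388.000, f=1/297.0): X=5506867.0498, Y=-2232510.4724, Z=2317284.4256
→ Helmert 7p (PV): X=5507244.0678, Y=-2232660.4293, Z=2317451.4177

X=5507244.068 m, Y=-2232660.429 m, Z=2317451.418 m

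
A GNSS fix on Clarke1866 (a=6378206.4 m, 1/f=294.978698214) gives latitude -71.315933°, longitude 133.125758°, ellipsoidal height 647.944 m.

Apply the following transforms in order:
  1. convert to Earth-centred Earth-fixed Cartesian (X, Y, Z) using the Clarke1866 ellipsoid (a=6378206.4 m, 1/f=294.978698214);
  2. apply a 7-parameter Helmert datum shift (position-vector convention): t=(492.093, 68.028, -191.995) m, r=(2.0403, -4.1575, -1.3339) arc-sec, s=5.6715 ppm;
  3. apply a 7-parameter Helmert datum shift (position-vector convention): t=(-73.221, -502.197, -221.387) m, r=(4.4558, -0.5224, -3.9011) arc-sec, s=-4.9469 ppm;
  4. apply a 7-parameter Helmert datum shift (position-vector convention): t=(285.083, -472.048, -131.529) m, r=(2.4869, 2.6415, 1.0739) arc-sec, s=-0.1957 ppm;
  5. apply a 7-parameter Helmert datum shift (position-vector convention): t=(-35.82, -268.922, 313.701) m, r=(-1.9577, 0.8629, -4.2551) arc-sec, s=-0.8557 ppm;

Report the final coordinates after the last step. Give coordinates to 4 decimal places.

X=-1400413.0208 m, Y=1495068.2954 m, Z=-6020283.5588 m

start: φ=-71.315933°, λ=133.125758°, h=647.944 m
→ ECEF (a=6378206.400, f=1/294.978698214): X=-1401176.9437, Y=1495981.7292, Z=-6020097.2821
→ Helmert 7p (PV): X=-1400561.7805, Y=1496126.8521, Z=-6020336.8647
→ Helmert 7p (PV): X=-1400584.5294, Y=1495773.7953, Z=-6020499.6972
→ Helmert 7p (PV): X=-1400384.0605, Y=1495366.7507, Z=-6020594.0773
→ Helmert 7p (PV): X=-1400413.0208, Y=1495068.2954, Z=-6020283.5588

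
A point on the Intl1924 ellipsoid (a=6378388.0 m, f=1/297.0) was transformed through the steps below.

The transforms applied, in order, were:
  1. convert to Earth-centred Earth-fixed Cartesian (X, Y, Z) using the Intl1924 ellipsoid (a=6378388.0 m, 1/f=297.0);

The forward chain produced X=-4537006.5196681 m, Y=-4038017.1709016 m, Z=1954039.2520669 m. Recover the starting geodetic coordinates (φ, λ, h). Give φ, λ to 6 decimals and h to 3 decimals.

φ=17.946969°, λ=-138.330344°, h=3939.700 m

start: X=-4537006.5197, Y=-4038017.1709, Z=1954039.2521 m
→ geod (Bowring, a=6378388.000): φ=17.94696900°, λ=-138.33034400°, h=3939.7000 m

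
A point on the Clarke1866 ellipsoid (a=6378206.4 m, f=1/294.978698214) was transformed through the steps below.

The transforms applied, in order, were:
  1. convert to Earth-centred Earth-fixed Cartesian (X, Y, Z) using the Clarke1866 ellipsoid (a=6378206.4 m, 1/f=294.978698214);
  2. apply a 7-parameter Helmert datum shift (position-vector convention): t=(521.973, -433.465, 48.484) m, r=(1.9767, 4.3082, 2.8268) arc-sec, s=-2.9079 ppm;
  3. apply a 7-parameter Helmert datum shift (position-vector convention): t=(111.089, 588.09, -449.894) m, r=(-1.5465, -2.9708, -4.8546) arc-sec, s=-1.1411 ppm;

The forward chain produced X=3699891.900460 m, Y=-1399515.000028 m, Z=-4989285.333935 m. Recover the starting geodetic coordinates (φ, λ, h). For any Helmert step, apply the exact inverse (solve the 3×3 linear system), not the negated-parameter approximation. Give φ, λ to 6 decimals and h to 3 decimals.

start: X=3699891.9005, Y=-1399515.0000, Z=-4989285.3339 m
→ Helmert⁻¹: X=3699746.1285, Y=-1399980.2063, Z=-4988904.9161
→ Helmert⁻¹: X=3699319.9321, Y=-1399649.3191, Z=-4988877.2275
→ geod (Bowring, a=6378206.400): φ=-51.78139500°, λ=-20.72429400°, h=1640.8370 m

φ=-51.781395°, λ=-20.724294°, h=1640.837 m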